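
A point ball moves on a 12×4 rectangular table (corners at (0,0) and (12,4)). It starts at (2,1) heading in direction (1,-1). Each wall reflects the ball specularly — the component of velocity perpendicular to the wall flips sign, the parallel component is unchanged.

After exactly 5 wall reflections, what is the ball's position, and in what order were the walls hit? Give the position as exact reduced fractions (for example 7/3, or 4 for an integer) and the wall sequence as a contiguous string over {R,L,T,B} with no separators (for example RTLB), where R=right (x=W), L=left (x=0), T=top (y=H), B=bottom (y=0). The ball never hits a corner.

Final position: (9,4)
Wall sequence: BTBRT

1. t=1 → B at (3,0); v=(1,1)
2. t=4 → T at (7,4); v=(1,-1)
3. t=4 → B at (11,0); v=(1,1)
4. t=1 → R at (12,1); v=(-1,1)
5. t=3 → T at (9,4); v=(-1,-1)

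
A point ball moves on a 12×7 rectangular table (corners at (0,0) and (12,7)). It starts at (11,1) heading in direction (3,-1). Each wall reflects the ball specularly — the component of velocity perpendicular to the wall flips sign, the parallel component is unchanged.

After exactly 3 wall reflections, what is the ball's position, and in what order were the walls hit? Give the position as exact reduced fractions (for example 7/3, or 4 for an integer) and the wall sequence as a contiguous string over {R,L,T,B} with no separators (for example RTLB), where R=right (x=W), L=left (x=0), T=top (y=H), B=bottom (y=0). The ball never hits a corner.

1. t=1/3 → R at (12,2/3); v=(-3,-1)
2. t=2/3 → B at (10,0); v=(-3,1)
3. t=10/3 → L at (0,10/3); v=(3,1)

Final position: (0,10/3)
Wall sequence: RBL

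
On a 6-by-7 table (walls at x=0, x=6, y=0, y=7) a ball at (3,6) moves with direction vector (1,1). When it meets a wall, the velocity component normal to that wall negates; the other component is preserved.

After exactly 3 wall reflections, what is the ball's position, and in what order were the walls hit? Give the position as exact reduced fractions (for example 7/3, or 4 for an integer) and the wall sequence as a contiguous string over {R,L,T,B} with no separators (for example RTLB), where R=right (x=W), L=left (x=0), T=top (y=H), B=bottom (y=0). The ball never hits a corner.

1. t=1 → T at (4,7); v=(1,-1)
2. t=2 → R at (6,5); v=(-1,-1)
3. t=5 → B at (1,0); v=(-1,1)

Final position: (1,0)
Wall sequence: TRB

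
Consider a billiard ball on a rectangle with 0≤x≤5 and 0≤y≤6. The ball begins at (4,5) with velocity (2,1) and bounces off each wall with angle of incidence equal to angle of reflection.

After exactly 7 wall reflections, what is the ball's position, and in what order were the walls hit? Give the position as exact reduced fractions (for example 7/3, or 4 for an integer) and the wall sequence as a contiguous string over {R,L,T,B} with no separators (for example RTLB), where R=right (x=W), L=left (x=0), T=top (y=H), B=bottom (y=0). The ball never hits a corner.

1. t=1/2 → R at (5,11/2); v=(-2,1)
2. t=1/2 → T at (4,6); v=(-2,-1)
3. t=2 → L at (0,4); v=(2,-1)
4. t=5/2 → R at (5,3/2); v=(-2,-1)
5. t=3/2 → B at (2,0); v=(-2,1)
6. t=1 → L at (0,1); v=(2,1)
7. t=5/2 → R at (5,7/2); v=(-2,1)

Final position: (5,7/2)
Wall sequence: RTLRBLR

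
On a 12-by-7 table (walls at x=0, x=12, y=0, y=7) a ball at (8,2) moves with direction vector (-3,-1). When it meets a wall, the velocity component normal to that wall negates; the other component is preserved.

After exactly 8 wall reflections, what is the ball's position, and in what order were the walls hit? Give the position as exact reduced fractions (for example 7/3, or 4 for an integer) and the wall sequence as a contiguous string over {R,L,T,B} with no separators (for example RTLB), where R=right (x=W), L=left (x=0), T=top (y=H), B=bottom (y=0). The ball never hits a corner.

1. t=2 → B at (2,0); v=(-3,1)
2. t=2/3 → L at (0,2/3); v=(3,1)
3. t=4 → R at (12,14/3); v=(-3,1)
4. t=7/3 → T at (5,7); v=(-3,-1)
5. t=5/3 → L at (0,16/3); v=(3,-1)
6. t=4 → R at (12,4/3); v=(-3,-1)
7. t=4/3 → B at (8,0); v=(-3,1)
8. t=8/3 → L at (0,8/3); v=(3,1)

Final position: (0,8/3)
Wall sequence: BLRTLRBL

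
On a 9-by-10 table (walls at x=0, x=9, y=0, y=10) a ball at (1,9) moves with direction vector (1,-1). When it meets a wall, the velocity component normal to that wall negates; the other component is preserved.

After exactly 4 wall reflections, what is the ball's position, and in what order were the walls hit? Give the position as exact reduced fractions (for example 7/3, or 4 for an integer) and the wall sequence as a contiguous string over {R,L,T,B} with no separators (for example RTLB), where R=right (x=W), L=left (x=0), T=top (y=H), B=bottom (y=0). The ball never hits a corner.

Final position: (2,10)
Wall sequence: RBLT

1. t=8 → R at (9,1); v=(-1,-1)
2. t=1 → B at (8,0); v=(-1,1)
3. t=8 → L at (0,8); v=(1,1)
4. t=2 → T at (2,10); v=(1,-1)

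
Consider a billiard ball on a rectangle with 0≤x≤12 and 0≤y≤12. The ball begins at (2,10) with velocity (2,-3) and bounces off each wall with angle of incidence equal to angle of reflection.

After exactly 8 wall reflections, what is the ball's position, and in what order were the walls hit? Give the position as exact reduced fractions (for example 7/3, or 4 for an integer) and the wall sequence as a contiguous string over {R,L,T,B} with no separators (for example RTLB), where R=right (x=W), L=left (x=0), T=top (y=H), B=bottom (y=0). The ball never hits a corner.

Final position: (22/3,0)
Wall sequence: BRTLBTRB

1. t=10/3 → B at (26/3,0); v=(2,3)
2. t=5/3 → R at (12,5); v=(-2,3)
3. t=7/3 → T at (22/3,12); v=(-2,-3)
4. t=11/3 → L at (0,1); v=(2,-3)
5. t=1/3 → B at (2/3,0); v=(2,3)
6. t=4 → T at (26/3,12); v=(2,-3)
7. t=5/3 → R at (12,7); v=(-2,-3)
8. t=7/3 → B at (22/3,0); v=(-2,3)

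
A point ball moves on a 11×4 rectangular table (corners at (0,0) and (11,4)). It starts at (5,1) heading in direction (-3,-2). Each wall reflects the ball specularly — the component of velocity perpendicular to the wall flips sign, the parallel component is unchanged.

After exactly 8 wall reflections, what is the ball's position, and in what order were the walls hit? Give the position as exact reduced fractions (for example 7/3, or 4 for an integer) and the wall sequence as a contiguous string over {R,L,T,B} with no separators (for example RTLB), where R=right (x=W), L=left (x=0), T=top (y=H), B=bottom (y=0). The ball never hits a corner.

1. t=1/2 → B at (7/2,0); v=(-3,2)
2. t=7/6 → L at (0,7/3); v=(3,2)
3. t=5/6 → T at (5/2,4); v=(3,-2)
4. t=2 → B at (17/2,0); v=(3,2)
5. t=5/6 → R at (11,5/3); v=(-3,2)
6. t=7/6 → T at (15/2,4); v=(-3,-2)
7. t=2 → B at (3/2,0); v=(-3,2)
8. t=1/2 → L at (0,1); v=(3,2)

Final position: (0,1)
Wall sequence: BLTBRTBL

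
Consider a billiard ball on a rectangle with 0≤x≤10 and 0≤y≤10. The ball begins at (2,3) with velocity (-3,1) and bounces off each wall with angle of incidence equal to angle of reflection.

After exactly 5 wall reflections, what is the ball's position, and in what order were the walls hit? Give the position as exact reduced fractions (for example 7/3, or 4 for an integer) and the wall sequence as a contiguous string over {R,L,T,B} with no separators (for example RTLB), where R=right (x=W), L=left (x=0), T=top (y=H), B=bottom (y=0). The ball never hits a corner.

Final position: (10,19/3)
Wall sequence: LRTLR

1. t=2/3 → L at (0,11/3); v=(3,1)
2. t=10/3 → R at (10,7); v=(-3,1)
3. t=3 → T at (1,10); v=(-3,-1)
4. t=1/3 → L at (0,29/3); v=(3,-1)
5. t=10/3 → R at (10,19/3); v=(-3,-1)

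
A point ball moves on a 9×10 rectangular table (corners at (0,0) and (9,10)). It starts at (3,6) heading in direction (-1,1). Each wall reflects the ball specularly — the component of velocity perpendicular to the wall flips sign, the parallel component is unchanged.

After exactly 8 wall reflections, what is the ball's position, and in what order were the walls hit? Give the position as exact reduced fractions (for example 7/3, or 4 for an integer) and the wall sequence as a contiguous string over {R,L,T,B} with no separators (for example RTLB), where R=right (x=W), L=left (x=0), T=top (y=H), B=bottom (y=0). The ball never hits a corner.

Final position: (5,0)
Wall sequence: LTRBLTRB

1. t=3 → L at (0,9); v=(1,1)
2. t=1 → T at (1,10); v=(1,-1)
3. t=8 → R at (9,2); v=(-1,-1)
4. t=2 → B at (7,0); v=(-1,1)
5. t=7 → L at (0,7); v=(1,1)
6. t=3 → T at (3,10); v=(1,-1)
7. t=6 → R at (9,4); v=(-1,-1)
8. t=4 → B at (5,0); v=(-1,1)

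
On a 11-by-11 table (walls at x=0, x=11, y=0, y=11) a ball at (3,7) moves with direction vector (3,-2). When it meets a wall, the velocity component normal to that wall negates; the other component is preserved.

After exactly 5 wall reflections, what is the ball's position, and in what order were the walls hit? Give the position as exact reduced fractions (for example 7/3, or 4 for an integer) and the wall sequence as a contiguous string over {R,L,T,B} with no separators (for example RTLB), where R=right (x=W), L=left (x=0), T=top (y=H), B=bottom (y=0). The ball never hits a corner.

Final position: (11,9)
Wall sequence: RBLTR

1. t=8/3 → R at (11,5/3); v=(-3,-2)
2. t=5/6 → B at (17/2,0); v=(-3,2)
3. t=17/6 → L at (0,17/3); v=(3,2)
4. t=8/3 → T at (8,11); v=(3,-2)
5. t=1 → R at (11,9); v=(-3,-2)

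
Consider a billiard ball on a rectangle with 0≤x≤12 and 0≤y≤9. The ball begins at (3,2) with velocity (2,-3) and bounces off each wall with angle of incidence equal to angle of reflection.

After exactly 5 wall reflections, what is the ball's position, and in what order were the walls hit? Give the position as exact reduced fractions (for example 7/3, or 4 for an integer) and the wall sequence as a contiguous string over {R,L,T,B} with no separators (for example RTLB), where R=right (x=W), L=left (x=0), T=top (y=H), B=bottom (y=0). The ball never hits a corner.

1. t=2/3 → B at (13/3,0); v=(2,3)
2. t=3 → T at (31/3,9); v=(2,-3)
3. t=5/6 → R at (12,13/2); v=(-2,-3)
4. t=13/6 → B at (23/3,0); v=(-2,3)
5. t=3 → T at (5/3,9); v=(-2,-3)

Final position: (5/3,9)
Wall sequence: BTRBT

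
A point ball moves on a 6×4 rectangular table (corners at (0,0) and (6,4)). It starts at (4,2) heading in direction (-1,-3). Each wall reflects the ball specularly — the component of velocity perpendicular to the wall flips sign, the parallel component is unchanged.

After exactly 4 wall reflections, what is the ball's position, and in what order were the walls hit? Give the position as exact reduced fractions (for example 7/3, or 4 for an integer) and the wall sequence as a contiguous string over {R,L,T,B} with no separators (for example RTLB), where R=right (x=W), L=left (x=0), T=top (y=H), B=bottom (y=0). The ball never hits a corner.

Final position: (0,2)
Wall sequence: BTBL

1. t=2/3 → B at (10/3,0); v=(-1,3)
2. t=4/3 → T at (2,4); v=(-1,-3)
3. t=4/3 → B at (2/3,0); v=(-1,3)
4. t=2/3 → L at (0,2); v=(1,3)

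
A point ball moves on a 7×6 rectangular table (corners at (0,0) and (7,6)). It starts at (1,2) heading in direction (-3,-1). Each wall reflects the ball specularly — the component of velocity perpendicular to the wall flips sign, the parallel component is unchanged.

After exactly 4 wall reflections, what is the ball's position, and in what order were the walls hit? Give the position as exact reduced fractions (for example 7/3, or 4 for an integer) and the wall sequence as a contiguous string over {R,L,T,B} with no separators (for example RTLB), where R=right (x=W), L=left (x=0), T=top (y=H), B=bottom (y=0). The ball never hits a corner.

Final position: (0,3)
Wall sequence: LBRL

1. t=1/3 → L at (0,5/3); v=(3,-1)
2. t=5/3 → B at (5,0); v=(3,1)
3. t=2/3 → R at (7,2/3); v=(-3,1)
4. t=7/3 → L at (0,3); v=(3,1)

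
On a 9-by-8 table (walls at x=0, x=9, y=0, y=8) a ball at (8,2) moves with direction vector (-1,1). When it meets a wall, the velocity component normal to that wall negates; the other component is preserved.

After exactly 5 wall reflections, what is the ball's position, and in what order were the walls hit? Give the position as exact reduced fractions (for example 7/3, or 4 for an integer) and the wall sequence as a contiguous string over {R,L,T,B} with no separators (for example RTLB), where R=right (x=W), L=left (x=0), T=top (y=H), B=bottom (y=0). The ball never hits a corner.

1. t=6 → T at (2,8); v=(-1,-1)
2. t=2 → L at (0,6); v=(1,-1)
3. t=6 → B at (6,0); v=(1,1)
4. t=3 → R at (9,3); v=(-1,1)
5. t=5 → T at (4,8); v=(-1,-1)

Final position: (4,8)
Wall sequence: TLBRT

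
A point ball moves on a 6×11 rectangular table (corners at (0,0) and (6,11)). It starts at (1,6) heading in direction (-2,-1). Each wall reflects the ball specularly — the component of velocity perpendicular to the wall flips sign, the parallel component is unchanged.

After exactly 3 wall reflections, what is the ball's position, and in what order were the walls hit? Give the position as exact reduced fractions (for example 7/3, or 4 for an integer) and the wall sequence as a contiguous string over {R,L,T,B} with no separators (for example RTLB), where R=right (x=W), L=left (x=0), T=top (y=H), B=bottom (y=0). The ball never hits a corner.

Final position: (1,0)
Wall sequence: LRB

1. t=1/2 → L at (0,11/2); v=(2,-1)
2. t=3 → R at (6,5/2); v=(-2,-1)
3. t=5/2 → B at (1,0); v=(-2,1)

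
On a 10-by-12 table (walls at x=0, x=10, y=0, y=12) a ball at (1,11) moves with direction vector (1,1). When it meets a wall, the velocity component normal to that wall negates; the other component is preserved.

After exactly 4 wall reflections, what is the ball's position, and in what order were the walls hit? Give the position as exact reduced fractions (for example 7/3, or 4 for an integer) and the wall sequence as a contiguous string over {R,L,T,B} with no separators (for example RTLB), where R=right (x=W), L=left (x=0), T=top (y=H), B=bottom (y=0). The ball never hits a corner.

Final position: (0,6)
Wall sequence: TRBL

1. t=1 → T at (2,12); v=(1,-1)
2. t=8 → R at (10,4); v=(-1,-1)
3. t=4 → B at (6,0); v=(-1,1)
4. t=6 → L at (0,6); v=(1,1)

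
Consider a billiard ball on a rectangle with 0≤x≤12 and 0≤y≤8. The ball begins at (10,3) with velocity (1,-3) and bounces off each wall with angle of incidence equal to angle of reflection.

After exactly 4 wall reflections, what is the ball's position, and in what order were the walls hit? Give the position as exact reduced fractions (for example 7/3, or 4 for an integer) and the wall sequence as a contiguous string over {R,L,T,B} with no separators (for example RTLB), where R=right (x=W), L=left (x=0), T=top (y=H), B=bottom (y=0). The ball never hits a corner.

1. t=1 → B at (11,0); v=(1,3)
2. t=1 → R at (12,3); v=(-1,3)
3. t=5/3 → T at (31/3,8); v=(-1,-3)
4. t=8/3 → B at (23/3,0); v=(-1,3)

Final position: (23/3,0)
Wall sequence: BRTB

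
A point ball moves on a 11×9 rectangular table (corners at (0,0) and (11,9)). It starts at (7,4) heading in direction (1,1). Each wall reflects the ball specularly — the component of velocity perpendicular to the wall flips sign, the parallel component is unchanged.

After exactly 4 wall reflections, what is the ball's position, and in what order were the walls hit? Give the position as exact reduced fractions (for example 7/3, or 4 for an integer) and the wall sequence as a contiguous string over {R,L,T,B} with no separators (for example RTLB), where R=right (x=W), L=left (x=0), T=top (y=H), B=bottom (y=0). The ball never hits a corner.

Final position: (0,1)
Wall sequence: RTBL

1. t=4 → R at (11,8); v=(-1,1)
2. t=1 → T at (10,9); v=(-1,-1)
3. t=9 → B at (1,0); v=(-1,1)
4. t=1 → L at (0,1); v=(1,1)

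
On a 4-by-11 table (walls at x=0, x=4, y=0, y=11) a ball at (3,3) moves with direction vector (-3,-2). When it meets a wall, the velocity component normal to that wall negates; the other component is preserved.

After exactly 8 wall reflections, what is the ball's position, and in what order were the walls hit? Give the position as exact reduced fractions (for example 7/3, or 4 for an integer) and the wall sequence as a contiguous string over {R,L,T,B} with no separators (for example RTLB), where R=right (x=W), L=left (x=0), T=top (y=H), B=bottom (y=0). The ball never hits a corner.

Final position: (4,29/3)
Wall sequence: LBRLRLTR

1. t=1 → L at (0,1); v=(3,-2)
2. t=1/2 → B at (3/2,0); v=(3,2)
3. t=5/6 → R at (4,5/3); v=(-3,2)
4. t=4/3 → L at (0,13/3); v=(3,2)
5. t=4/3 → R at (4,7); v=(-3,2)
6. t=4/3 → L at (0,29/3); v=(3,2)
7. t=2/3 → T at (2,11); v=(3,-2)
8. t=2/3 → R at (4,29/3); v=(-3,-2)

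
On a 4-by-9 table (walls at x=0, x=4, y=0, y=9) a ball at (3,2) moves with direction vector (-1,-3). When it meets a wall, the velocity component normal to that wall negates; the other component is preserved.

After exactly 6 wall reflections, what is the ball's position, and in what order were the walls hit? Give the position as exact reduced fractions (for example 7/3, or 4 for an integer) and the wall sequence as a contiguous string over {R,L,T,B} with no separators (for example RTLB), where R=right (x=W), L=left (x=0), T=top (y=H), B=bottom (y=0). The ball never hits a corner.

1. t=2/3 → B at (7/3,0); v=(-1,3)
2. t=7/3 → L at (0,7); v=(1,3)
3. t=2/3 → T at (2/3,9); v=(1,-3)
4. t=3 → B at (11/3,0); v=(1,3)
5. t=1/3 → R at (4,1); v=(-1,3)
6. t=8/3 → T at (4/3,9); v=(-1,-3)

Final position: (4/3,9)
Wall sequence: BLTBRT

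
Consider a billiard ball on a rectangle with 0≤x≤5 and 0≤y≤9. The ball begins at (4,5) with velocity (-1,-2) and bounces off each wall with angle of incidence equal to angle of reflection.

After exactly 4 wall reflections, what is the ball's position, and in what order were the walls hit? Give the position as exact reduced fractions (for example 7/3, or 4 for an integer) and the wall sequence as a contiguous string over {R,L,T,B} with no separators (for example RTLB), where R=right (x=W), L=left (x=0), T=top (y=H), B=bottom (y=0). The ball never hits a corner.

Final position: (5,5)
Wall sequence: BLTR

1. t=5/2 → B at (3/2,0); v=(-1,2)
2. t=3/2 → L at (0,3); v=(1,2)
3. t=3 → T at (3,9); v=(1,-2)
4. t=2 → R at (5,5); v=(-1,-2)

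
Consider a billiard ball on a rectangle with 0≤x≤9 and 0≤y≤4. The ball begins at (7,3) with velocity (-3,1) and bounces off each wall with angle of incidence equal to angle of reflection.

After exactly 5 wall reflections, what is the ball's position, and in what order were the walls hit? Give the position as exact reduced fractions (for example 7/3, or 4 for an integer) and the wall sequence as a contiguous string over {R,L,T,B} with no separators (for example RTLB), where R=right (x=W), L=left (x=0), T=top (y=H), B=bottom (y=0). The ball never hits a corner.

Final position: (0,10/3)
Wall sequence: TLBRL

1. t=1 → T at (4,4); v=(-3,-1)
2. t=4/3 → L at (0,8/3); v=(3,-1)
3. t=8/3 → B at (8,0); v=(3,1)
4. t=1/3 → R at (9,1/3); v=(-3,1)
5. t=3 → L at (0,10/3); v=(3,1)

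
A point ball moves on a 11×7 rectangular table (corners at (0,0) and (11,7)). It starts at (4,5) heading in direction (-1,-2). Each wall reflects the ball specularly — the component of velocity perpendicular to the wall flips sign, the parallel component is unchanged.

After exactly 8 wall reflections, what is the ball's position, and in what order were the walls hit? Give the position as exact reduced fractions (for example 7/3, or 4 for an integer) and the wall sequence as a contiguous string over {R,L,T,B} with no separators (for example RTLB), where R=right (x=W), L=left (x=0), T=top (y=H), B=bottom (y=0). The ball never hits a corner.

Final position: (6,7)
Wall sequence: BLTBTRBT

1. t=5/2 → B at (3/2,0); v=(-1,2)
2. t=3/2 → L at (0,3); v=(1,2)
3. t=2 → T at (2,7); v=(1,-2)
4. t=7/2 → B at (11/2,0); v=(1,2)
5. t=7/2 → T at (9,7); v=(1,-2)
6. t=2 → R at (11,3); v=(-1,-2)
7. t=3/2 → B at (19/2,0); v=(-1,2)
8. t=7/2 → T at (6,7); v=(-1,-2)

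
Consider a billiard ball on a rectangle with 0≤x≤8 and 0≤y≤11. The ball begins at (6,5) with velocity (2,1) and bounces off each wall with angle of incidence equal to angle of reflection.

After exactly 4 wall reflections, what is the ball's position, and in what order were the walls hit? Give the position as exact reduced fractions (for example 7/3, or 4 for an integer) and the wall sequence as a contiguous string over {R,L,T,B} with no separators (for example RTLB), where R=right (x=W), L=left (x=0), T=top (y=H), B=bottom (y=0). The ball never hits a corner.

1. t=1 → R at (8,6); v=(-2,1)
2. t=4 → L at (0,10); v=(2,1)
3. t=1 → T at (2,11); v=(2,-1)
4. t=3 → R at (8,8); v=(-2,-1)

Final position: (8,8)
Wall sequence: RLTR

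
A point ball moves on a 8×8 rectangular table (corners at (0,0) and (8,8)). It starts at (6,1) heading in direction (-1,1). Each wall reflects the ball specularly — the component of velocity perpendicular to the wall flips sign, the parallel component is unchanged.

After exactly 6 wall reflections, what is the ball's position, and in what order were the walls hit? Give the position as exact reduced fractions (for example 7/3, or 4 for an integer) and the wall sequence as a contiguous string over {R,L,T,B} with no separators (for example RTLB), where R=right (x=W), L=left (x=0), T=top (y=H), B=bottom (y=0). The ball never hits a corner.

Final position: (1,8)
Wall sequence: LTRBLT

1. t=6 → L at (0,7); v=(1,1)
2. t=1 → T at (1,8); v=(1,-1)
3. t=7 → R at (8,1); v=(-1,-1)
4. t=1 → B at (7,0); v=(-1,1)
5. t=7 → L at (0,7); v=(1,1)
6. t=1 → T at (1,8); v=(1,-1)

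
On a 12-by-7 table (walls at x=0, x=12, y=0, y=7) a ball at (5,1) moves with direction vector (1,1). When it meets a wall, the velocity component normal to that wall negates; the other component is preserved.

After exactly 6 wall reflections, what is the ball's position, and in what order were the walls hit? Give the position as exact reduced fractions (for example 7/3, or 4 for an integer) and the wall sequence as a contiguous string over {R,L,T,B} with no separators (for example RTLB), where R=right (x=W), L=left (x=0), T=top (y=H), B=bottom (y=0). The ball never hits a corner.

Final position: (8,0)
Wall sequence: TRBLTB

1. t=6 → T at (11,7); v=(1,-1)
2. t=1 → R at (12,6); v=(-1,-1)
3. t=6 → B at (6,0); v=(-1,1)
4. t=6 → L at (0,6); v=(1,1)
5. t=1 → T at (1,7); v=(1,-1)
6. t=7 → B at (8,0); v=(1,1)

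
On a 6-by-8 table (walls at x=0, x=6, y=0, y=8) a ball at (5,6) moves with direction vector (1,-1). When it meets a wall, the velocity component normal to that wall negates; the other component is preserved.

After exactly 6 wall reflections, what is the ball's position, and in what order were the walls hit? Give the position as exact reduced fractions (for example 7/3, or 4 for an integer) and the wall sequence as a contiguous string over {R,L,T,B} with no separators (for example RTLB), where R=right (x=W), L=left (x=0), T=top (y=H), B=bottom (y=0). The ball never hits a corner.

Final position: (0,3)
Wall sequence: RBLRTL

1. t=1 → R at (6,5); v=(-1,-1)
2. t=5 → B at (1,0); v=(-1,1)
3. t=1 → L at (0,1); v=(1,1)
4. t=6 → R at (6,7); v=(-1,1)
5. t=1 → T at (5,8); v=(-1,-1)
6. t=5 → L at (0,3); v=(1,-1)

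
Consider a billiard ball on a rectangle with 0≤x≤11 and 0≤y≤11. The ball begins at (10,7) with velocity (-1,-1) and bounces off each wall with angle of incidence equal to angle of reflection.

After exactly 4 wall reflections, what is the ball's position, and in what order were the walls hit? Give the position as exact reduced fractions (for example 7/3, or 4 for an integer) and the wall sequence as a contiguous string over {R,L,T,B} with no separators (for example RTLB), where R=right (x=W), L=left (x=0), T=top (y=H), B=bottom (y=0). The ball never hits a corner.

Final position: (11,8)
Wall sequence: BLTR

1. t=7 → B at (3,0); v=(-1,1)
2. t=3 → L at (0,3); v=(1,1)
3. t=8 → T at (8,11); v=(1,-1)
4. t=3 → R at (11,8); v=(-1,-1)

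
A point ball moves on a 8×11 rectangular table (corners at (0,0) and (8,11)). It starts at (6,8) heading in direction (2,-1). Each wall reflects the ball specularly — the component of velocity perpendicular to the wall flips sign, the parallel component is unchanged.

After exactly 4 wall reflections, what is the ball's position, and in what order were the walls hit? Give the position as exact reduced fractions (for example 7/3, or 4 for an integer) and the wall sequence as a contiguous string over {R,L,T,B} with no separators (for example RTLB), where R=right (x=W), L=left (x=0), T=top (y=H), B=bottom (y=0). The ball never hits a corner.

Final position: (8,1)
Wall sequence: RLBR

1. t=1 → R at (8,7); v=(-2,-1)
2. t=4 → L at (0,3); v=(2,-1)
3. t=3 → B at (6,0); v=(2,1)
4. t=1 → R at (8,1); v=(-2,1)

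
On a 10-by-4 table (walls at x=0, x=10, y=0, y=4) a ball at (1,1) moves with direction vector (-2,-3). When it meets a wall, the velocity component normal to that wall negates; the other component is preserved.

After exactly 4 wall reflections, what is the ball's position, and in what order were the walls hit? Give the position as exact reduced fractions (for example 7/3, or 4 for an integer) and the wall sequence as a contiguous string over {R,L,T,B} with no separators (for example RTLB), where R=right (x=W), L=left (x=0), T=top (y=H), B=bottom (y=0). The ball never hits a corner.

Final position: (5,0)
Wall sequence: BLTB

1. t=1/3 → B at (1/3,0); v=(-2,3)
2. t=1/6 → L at (0,1/2); v=(2,3)
3. t=7/6 → T at (7/3,4); v=(2,-3)
4. t=4/3 → B at (5,0); v=(2,3)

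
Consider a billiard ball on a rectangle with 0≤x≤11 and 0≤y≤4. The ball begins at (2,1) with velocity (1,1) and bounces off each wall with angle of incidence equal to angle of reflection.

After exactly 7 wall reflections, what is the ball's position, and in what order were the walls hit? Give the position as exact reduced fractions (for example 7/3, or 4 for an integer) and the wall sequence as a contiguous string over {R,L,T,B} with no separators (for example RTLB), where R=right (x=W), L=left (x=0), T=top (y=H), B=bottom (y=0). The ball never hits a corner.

1. t=3 → T at (5,4); v=(1,-1)
2. t=4 → B at (9,0); v=(1,1)
3. t=2 → R at (11,2); v=(-1,1)
4. t=2 → T at (9,4); v=(-1,-1)
5. t=4 → B at (5,0); v=(-1,1)
6. t=4 → T at (1,4); v=(-1,-1)
7. t=1 → L at (0,3); v=(1,-1)

Final position: (0,3)
Wall sequence: TBRTBTL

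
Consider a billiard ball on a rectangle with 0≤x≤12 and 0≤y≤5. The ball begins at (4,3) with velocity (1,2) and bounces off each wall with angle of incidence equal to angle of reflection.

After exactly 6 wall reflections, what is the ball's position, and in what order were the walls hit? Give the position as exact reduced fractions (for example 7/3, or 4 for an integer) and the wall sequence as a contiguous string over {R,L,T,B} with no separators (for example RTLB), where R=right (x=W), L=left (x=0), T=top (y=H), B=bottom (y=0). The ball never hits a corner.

Final position: (9,5)
Wall sequence: TBTRBT

1. t=1 → T at (5,5); v=(1,-2)
2. t=5/2 → B at (15/2,0); v=(1,2)
3. t=5/2 → T at (10,5); v=(1,-2)
4. t=2 → R at (12,1); v=(-1,-2)
5. t=1/2 → B at (23/2,0); v=(-1,2)
6. t=5/2 → T at (9,5); v=(-1,-2)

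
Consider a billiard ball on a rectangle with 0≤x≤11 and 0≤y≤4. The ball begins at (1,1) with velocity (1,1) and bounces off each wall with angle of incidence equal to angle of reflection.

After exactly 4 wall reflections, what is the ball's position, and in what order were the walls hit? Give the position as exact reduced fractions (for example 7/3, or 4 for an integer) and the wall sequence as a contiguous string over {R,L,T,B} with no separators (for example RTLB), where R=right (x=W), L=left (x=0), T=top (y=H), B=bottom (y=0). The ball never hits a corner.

1. t=3 → T at (4,4); v=(1,-1)
2. t=4 → B at (8,0); v=(1,1)
3. t=3 → R at (11,3); v=(-1,1)
4. t=1 → T at (10,4); v=(-1,-1)

Final position: (10,4)
Wall sequence: TBRT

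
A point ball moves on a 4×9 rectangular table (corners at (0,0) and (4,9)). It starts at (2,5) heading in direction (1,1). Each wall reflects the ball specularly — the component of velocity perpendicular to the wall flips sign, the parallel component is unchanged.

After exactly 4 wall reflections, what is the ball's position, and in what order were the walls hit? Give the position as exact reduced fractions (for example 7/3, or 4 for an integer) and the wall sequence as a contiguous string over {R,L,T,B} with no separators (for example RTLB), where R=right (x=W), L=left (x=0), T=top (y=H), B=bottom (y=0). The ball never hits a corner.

1. t=2 → R at (4,7); v=(-1,1)
2. t=2 → T at (2,9); v=(-1,-1)
3. t=2 → L at (0,7); v=(1,-1)
4. t=4 → R at (4,3); v=(-1,-1)

Final position: (4,3)
Wall sequence: RTLR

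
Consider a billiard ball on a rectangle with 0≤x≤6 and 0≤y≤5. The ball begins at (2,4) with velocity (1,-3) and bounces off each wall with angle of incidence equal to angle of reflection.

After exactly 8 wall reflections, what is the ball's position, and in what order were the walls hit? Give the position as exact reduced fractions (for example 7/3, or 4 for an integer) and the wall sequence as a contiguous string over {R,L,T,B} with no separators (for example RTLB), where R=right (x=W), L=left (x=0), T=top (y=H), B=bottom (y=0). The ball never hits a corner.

Final position: (0,4)
Wall sequence: BTRBTBTL

1. t=4/3 → B at (10/3,0); v=(1,3)
2. t=5/3 → T at (5,5); v=(1,-3)
3. t=1 → R at (6,2); v=(-1,-3)
4. t=2/3 → B at (16/3,0); v=(-1,3)
5. t=5/3 → T at (11/3,5); v=(-1,-3)
6. t=5/3 → B at (2,0); v=(-1,3)
7. t=5/3 → T at (1/3,5); v=(-1,-3)
8. t=1/3 → L at (0,4); v=(1,-3)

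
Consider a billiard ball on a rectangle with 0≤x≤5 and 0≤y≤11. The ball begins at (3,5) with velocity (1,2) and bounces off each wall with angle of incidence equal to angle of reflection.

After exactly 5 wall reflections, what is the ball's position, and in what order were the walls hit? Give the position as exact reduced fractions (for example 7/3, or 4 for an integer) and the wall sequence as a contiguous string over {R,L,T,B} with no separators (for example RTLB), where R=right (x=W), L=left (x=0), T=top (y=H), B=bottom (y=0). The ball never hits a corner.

Final position: (5,7)
Wall sequence: RTLBR

1. t=2 → R at (5,9); v=(-1,2)
2. t=1 → T at (4,11); v=(-1,-2)
3. t=4 → L at (0,3); v=(1,-2)
4. t=3/2 → B at (3/2,0); v=(1,2)
5. t=7/2 → R at (5,7); v=(-1,2)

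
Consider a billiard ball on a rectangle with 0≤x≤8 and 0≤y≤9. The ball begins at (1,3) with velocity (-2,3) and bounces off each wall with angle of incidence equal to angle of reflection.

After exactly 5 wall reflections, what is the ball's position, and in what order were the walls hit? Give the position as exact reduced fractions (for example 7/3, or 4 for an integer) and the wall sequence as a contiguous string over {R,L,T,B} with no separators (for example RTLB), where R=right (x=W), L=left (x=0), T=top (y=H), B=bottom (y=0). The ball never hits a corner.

1. t=1/2 → L at (0,9/2); v=(2,3)
2. t=3/2 → T at (3,9); v=(2,-3)
3. t=5/2 → R at (8,3/2); v=(-2,-3)
4. t=1/2 → B at (7,0); v=(-2,3)
5. t=3 → T at (1,9); v=(-2,-3)

Final position: (1,9)
Wall sequence: LTRBT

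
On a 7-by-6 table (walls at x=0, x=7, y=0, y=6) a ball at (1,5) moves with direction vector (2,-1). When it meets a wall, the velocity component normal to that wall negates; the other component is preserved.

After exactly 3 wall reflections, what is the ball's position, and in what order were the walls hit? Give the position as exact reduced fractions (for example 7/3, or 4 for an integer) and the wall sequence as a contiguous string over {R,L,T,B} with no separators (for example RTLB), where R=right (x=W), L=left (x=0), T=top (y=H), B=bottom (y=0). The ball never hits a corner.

1. t=3 → R at (7,2); v=(-2,-1)
2. t=2 → B at (3,0); v=(-2,1)
3. t=3/2 → L at (0,3/2); v=(2,1)

Final position: (0,3/2)
Wall sequence: RBL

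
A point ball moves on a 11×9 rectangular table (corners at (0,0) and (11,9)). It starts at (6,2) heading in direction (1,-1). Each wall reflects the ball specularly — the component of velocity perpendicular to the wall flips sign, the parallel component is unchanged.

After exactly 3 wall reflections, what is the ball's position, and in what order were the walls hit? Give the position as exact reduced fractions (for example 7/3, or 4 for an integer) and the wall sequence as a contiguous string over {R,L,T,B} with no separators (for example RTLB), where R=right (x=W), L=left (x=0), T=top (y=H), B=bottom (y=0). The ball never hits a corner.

Final position: (5,9)
Wall sequence: BRT

1. t=2 → B at (8,0); v=(1,1)
2. t=3 → R at (11,3); v=(-1,1)
3. t=6 → T at (5,9); v=(-1,-1)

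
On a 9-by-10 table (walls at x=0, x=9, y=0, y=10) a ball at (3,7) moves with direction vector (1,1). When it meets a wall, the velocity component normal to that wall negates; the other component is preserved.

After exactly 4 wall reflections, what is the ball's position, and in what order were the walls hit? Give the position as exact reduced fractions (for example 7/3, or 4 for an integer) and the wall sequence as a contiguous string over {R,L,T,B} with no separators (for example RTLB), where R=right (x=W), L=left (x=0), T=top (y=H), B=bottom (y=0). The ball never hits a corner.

1. t=3 → T at (6,10); v=(1,-1)
2. t=3 → R at (9,7); v=(-1,-1)
3. t=7 → B at (2,0); v=(-1,1)
4. t=2 → L at (0,2); v=(1,1)

Final position: (0,2)
Wall sequence: TRBL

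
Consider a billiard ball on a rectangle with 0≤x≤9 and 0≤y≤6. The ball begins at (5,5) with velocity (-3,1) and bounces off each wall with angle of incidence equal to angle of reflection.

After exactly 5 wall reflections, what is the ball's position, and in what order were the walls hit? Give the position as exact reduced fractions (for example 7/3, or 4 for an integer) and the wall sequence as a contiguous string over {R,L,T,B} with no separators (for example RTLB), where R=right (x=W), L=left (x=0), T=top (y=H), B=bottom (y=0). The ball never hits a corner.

1. t=1 → T at (2,6); v=(-3,-1)
2. t=2/3 → L at (0,16/3); v=(3,-1)
3. t=3 → R at (9,7/3); v=(-3,-1)
4. t=7/3 → B at (2,0); v=(-3,1)
5. t=2/3 → L at (0,2/3); v=(3,1)

Final position: (0,2/3)
Wall sequence: TLRBL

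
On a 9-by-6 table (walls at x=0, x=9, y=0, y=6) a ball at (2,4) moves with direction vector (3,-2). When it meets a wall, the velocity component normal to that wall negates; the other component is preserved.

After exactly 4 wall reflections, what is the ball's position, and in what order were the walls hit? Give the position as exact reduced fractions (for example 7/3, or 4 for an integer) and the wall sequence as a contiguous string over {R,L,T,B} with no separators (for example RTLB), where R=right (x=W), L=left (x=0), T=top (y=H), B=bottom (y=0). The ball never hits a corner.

Final position: (0,16/3)
Wall sequence: BRTL

1. t=2 → B at (8,0); v=(3,2)
2. t=1/3 → R at (9,2/3); v=(-3,2)
3. t=8/3 → T at (1,6); v=(-3,-2)
4. t=1/3 → L at (0,16/3); v=(3,-2)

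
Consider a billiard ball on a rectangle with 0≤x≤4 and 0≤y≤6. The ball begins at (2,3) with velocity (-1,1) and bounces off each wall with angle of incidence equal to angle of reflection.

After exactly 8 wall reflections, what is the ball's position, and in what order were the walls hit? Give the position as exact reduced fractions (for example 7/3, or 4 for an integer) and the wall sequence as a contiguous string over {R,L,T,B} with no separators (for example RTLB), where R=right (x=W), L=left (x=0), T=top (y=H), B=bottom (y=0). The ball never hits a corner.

Final position: (0,3)
Wall sequence: LTRBLRTL

1. t=2 → L at (0,5); v=(1,1)
2. t=1 → T at (1,6); v=(1,-1)
3. t=3 → R at (4,3); v=(-1,-1)
4. t=3 → B at (1,0); v=(-1,1)
5. t=1 → L at (0,1); v=(1,1)
6. t=4 → R at (4,5); v=(-1,1)
7. t=1 → T at (3,6); v=(-1,-1)
8. t=3 → L at (0,3); v=(1,-1)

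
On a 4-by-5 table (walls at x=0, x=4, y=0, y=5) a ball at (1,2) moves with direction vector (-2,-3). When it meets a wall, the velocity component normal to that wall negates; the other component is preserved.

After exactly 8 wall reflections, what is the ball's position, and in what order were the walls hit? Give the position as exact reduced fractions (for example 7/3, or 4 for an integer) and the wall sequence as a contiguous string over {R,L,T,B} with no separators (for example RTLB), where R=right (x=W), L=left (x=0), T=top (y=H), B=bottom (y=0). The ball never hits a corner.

1. t=1/2 → L at (0,1/2); v=(2,-3)
2. t=1/6 → B at (1/3,0); v=(2,3)
3. t=5/3 → T at (11/3,5); v=(2,-3)
4. t=1/6 → R at (4,9/2); v=(-2,-3)
5. t=3/2 → B at (1,0); v=(-2,3)
6. t=1/2 → L at (0,3/2); v=(2,3)
7. t=7/6 → T at (7/3,5); v=(2,-3)
8. t=5/6 → R at (4,5/2); v=(-2,-3)

Final position: (4,5/2)
Wall sequence: LBTRBLTR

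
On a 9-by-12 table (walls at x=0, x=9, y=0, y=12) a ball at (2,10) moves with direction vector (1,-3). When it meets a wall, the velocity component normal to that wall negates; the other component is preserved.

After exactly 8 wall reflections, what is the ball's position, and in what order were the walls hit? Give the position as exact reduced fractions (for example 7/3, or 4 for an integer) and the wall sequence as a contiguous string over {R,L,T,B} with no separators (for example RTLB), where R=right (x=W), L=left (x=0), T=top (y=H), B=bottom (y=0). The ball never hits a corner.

1. t=10/3 → B at (16/3,0); v=(1,3)
2. t=11/3 → R at (9,11); v=(-1,3)
3. t=1/3 → T at (26/3,12); v=(-1,-3)
4. t=4 → B at (14/3,0); v=(-1,3)
5. t=4 → T at (2/3,12); v=(-1,-3)
6. t=2/3 → L at (0,10); v=(1,-3)
7. t=10/3 → B at (10/3,0); v=(1,3)
8. t=4 → T at (22/3,12); v=(1,-3)

Final position: (22/3,12)
Wall sequence: BRTBTLBT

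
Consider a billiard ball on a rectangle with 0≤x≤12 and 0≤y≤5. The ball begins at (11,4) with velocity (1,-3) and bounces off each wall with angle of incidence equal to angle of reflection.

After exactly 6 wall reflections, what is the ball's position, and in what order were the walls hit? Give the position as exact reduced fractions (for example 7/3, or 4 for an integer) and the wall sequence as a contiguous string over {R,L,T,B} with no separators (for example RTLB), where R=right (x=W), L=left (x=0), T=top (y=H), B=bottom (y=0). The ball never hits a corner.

Final position: (5,0)
Wall sequence: RBTBTB

1. t=1 → R at (12,1); v=(-1,-3)
2. t=1/3 → B at (35/3,0); v=(-1,3)
3. t=5/3 → T at (10,5); v=(-1,-3)
4. t=5/3 → B at (25/3,0); v=(-1,3)
5. t=5/3 → T at (20/3,5); v=(-1,-3)
6. t=5/3 → B at (5,0); v=(-1,3)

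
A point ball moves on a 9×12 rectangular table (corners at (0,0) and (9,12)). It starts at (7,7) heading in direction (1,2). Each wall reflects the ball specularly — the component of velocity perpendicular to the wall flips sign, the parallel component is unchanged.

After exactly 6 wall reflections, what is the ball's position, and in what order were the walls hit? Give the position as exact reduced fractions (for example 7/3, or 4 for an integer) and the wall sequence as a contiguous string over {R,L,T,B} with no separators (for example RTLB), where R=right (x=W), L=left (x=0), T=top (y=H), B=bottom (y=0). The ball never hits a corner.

1. t=2 → R at (9,11); v=(-1,2)
2. t=1/2 → T at (17/2,12); v=(-1,-2)
3. t=6 → B at (5/2,0); v=(-1,2)
4. t=5/2 → L at (0,5); v=(1,2)
5. t=7/2 → T at (7/2,12); v=(1,-2)
6. t=11/2 → R at (9,1); v=(-1,-2)

Final position: (9,1)
Wall sequence: RTBLTR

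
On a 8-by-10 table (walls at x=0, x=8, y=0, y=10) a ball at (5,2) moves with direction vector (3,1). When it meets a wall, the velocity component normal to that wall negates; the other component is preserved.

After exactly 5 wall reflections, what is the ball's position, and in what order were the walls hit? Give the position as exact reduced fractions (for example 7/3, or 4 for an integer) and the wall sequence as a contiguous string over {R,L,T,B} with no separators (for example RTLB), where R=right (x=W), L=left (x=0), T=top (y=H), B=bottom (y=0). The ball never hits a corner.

1. t=1 → R at (8,3); v=(-3,1)
2. t=8/3 → L at (0,17/3); v=(3,1)
3. t=8/3 → R at (8,25/3); v=(-3,1)
4. t=5/3 → T at (3,10); v=(-3,-1)
5. t=1 → L at (0,9); v=(3,-1)

Final position: (0,9)
Wall sequence: RLRTL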